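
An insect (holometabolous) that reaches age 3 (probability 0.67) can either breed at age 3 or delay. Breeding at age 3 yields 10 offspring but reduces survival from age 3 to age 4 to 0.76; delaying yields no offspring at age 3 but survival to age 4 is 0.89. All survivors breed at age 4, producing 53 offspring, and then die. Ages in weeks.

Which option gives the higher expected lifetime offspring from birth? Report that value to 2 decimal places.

33.69

breed at age 3: R₀ = 0.67 × (10 + 0.76 × 53) = 0.67 × 50.2800 = 33.6876
delay to age 4: R₀ = 0.67 × (0.89 × 53) = 0.67 × 47.1700 = 31.6039
Higher: breed at age 3 (33.6876).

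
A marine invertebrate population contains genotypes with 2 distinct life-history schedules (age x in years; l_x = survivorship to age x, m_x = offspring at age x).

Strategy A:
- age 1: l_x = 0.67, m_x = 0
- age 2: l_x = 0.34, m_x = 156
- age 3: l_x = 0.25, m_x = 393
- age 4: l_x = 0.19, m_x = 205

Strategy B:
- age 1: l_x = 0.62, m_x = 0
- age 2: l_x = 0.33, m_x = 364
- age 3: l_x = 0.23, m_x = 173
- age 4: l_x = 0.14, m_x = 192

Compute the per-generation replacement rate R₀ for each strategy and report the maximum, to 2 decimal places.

Strategy A: R₀ = 0.67×0 + 0.34×156 + 0.25×393 + 0.19×205 = 190.2400
Strategy B: R₀ = 0.62×0 + 0.33×364 + 0.23×173 + 0.14×192 = 186.7900
Highest R₀: strategy A with 190.2400.

190.24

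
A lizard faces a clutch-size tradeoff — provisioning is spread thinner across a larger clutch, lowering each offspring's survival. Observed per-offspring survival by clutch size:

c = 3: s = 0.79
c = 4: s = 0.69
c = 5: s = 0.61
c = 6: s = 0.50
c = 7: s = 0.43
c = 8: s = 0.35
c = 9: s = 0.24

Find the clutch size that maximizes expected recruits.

5

Expected recruits = c × s(c):
  c=3: 3 × 0.79 = 2.370
  c=4: 4 × 0.69 = 2.760
  c=5: 5 × 0.61 = 3.050
  c=6: 6 × 0.50 = 3.000
  c=7: 7 × 0.43 = 3.010
  c=8: 8 × 0.35 = 2.800
  c=9: 9 × 0.24 = 2.160
Maximum at c = 5 (3.050 recruits).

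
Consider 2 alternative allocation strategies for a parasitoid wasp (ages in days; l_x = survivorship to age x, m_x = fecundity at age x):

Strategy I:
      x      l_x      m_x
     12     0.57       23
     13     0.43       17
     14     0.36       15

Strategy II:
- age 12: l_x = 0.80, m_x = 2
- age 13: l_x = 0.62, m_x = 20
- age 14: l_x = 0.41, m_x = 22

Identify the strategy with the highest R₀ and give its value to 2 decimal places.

Strategy I: R₀ = 0.57×23 + 0.43×17 + 0.36×15 = 25.8200
Strategy II: R₀ = 0.80×2 + 0.62×20 + 0.41×22 = 23.0200
Highest R₀: strategy I with 25.8200.

25.82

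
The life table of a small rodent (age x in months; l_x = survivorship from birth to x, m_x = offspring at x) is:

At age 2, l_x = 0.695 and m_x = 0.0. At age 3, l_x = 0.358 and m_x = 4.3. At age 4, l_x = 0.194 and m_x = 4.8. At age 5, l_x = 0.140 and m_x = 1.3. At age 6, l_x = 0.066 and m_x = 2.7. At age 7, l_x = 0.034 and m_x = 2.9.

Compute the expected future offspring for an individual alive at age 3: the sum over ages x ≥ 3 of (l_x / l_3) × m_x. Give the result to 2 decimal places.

l_3 = 0.358. Conditional survival from age 3 to x is l_x / l_3.
  x=3: (0.358/0.358) × 4.3 = 4.3000
  x=4: (0.194/0.358) × 4.8 = 2.6011
  x=5: (0.140/0.358) × 1.3 = 0.5084
  x=6: (0.066/0.358) × 2.7 = 0.4978
  x=7: (0.034/0.358) × 2.9 = 0.2754
Sum = 4.3000 + 2.6011 + 0.5084 + 0.4978 + 0.2754 = 8.1827

8.18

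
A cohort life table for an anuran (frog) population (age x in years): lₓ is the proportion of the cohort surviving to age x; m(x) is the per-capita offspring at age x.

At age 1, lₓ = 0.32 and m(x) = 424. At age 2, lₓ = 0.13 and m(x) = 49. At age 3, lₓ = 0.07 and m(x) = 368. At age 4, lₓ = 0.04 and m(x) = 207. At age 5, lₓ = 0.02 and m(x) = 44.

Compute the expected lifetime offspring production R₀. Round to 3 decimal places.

R₀ = Σ lₓ m(x):
  age 1: 0.32 × 424 = 135.6800
  age 2: 0.13 × 49 = 6.3700
  age 3: 0.07 × 368 = 25.7600
  age 4: 0.04 × 207 = 8.2800
  age 5: 0.02 × 44 = 0.8800
R₀ = 135.6800 + 6.3700 + 25.7600 + 8.2800 + 0.8800 = 176.9700

176.970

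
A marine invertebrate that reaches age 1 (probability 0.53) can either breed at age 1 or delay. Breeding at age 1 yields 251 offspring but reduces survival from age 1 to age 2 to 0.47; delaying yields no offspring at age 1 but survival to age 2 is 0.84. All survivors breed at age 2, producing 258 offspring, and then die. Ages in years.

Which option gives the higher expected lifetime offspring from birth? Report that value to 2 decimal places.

197.30

breed at age 1: R₀ = 0.53 × (251 + 0.47 × 258) = 0.53 × 372.2600 = 197.2978
delay to age 2: R₀ = 0.53 × (0.84 × 258) = 0.53 × 216.7200 = 114.8616
Higher: breed at age 1 (197.2978).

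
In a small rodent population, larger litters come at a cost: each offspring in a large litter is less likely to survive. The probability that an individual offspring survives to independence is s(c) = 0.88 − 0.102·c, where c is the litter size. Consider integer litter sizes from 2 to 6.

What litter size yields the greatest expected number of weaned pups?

4

Expected weaned pups = c × s(c):
  c=2: 2 × 0.676 = 1.352
  c=3: 3 × 0.574 = 1.722
  c=4: 4 × 0.472 = 1.888
  c=5: 5 × 0.370 = 1.850
  c=6: 6 × 0.268 = 1.608
Maximum at c = 4 (1.888 weaned pups).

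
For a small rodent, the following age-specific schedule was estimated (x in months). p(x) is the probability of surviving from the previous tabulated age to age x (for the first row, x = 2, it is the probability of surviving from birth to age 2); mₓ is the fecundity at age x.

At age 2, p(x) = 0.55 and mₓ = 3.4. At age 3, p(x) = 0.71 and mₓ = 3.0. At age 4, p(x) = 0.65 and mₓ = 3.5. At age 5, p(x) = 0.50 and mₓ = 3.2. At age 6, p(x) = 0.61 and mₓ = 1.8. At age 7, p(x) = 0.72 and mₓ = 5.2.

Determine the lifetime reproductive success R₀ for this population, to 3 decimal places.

Survivorship from birth: l_x = p_2·p_3·…·p_x.
  l_2 = 0.55000
  l_3 = 0.39050
  l_4 = 0.25383
  l_5 = 0.12691
  l_6 = 0.07742
  l_7 = 0.05574
R₀ = Σ l_x mₓ:
  age 2: 0.55000 × 3.4 = 1.8700
  age 3: 0.39050 × 3.0 = 1.1715
  age 4: 0.25383 × 3.5 = 0.8884
  age 5: 0.12691 × 3.2 = 0.4061
  age 6: 0.07742 × 1.8 = 0.1394
  age 7: 0.05574 × 5.2 = 0.2898
R₀ = 1.8700 + 1.1715 + 0.8884 + 0.4061 + 0.1394 + 0.2898 = 4.7652

4.765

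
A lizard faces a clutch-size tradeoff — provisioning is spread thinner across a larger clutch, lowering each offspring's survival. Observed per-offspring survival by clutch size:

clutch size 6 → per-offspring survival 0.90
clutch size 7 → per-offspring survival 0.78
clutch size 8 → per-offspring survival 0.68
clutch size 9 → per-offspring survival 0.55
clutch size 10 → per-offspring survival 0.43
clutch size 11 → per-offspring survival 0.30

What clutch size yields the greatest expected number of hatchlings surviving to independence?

7

Expected hatchlings surviving to independence = c × s(c):
  c=6: 6 × 0.90 = 5.400
  c=7: 7 × 0.78 = 5.460
  c=8: 8 × 0.68 = 5.440
  c=9: 9 × 0.55 = 4.950
  c=10: 10 × 0.43 = 4.300
  c=11: 11 × 0.30 = 3.300
Maximum at c = 7 (5.460 hatchlings surviving to independence).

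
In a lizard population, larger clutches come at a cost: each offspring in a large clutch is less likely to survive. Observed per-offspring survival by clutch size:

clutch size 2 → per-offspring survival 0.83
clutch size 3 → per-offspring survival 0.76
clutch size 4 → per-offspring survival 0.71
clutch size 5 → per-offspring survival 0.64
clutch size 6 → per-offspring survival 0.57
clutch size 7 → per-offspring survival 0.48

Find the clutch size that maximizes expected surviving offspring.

6

Expected surviving offspring = c × s(c):
  c=2: 2 × 0.83 = 1.660
  c=3: 3 × 0.76 = 2.280
  c=4: 4 × 0.71 = 2.840
  c=5: 5 × 0.64 = 3.200
  c=6: 6 × 0.57 = 3.420
  c=7: 7 × 0.48 = 3.360
Maximum at c = 6 (3.420 surviving offspring).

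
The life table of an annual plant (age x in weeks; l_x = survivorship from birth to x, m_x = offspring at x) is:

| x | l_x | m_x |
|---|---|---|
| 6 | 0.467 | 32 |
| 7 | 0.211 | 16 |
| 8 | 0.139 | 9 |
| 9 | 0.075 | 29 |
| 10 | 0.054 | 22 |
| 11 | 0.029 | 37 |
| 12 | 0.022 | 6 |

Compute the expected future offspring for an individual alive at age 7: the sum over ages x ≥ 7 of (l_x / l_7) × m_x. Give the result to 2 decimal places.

l_7 = 0.211. Conditional survival from age 7 to x is l_x / l_7.
  x=7: (0.211/0.211) × 16 = 16.0000
  x=8: (0.139/0.211) × 9 = 5.9289
  x=9: (0.075/0.211) × 29 = 10.3081
  x=10: (0.054/0.211) × 22 = 5.6303
  x=11: (0.029/0.211) × 37 = 5.0853
  x=12: (0.022/0.211) × 6 = 0.6256
Sum = 16.0000 + 5.9289 + 10.3081 + 5.6303 + 5.0853 + 0.6256 = 43.5782

43.58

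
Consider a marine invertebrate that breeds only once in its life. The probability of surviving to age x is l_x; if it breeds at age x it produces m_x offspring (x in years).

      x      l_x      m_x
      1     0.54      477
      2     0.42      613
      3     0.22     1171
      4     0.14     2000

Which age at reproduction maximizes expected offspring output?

Expected offspring if breeding at age x = l_x × m_x:
  age 1: 0.54 × 477 = 257.580
  age 2: 0.42 × 613 = 257.460
  age 3: 0.22 × 1171 = 257.620
  age 4: 0.14 × 2000 = 280.000
Maximum at age 4 (280.000).

4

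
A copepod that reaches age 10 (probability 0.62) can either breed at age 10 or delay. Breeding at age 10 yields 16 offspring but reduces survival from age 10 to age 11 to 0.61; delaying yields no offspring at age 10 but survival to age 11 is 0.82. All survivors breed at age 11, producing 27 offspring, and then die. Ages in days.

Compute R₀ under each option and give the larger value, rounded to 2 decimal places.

20.13

breed at age 10: R₀ = 0.62 × (16 + 0.61 × 27) = 0.62 × 32.4700 = 20.1314
delay to age 11: R₀ = 0.62 × (0.82 × 27) = 0.62 × 22.1400 = 13.7268
Higher: breed at age 10 (20.1314).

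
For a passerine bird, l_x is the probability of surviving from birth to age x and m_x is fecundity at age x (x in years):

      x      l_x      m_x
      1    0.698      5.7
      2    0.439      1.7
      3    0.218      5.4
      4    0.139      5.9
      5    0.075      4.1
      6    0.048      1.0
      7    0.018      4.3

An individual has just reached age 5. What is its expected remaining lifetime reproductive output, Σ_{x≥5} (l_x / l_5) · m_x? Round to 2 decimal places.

l_5 = 0.075. Conditional survival from age 5 to x is l_x / l_5.
  x=5: (0.075/0.075) × 4.1 = 4.1000
  x=6: (0.048/0.075) × 1.0 = 0.6400
  x=7: (0.018/0.075) × 4.3 = 1.0320
Sum = 4.1000 + 0.6400 + 1.0320 = 5.7720

5.77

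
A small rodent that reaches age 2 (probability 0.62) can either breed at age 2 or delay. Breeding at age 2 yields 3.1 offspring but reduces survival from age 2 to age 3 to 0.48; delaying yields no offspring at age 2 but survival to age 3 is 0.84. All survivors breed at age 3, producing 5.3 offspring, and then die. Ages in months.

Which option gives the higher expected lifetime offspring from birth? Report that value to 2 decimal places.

breed at age 2: R₀ = 0.62 × (3.1 + 0.48 × 5.3) = 0.62 × 5.6440 = 3.4993
delay to age 3: R₀ = 0.62 × (0.84 × 5.3) = 0.62 × 4.4520 = 2.7602
Higher: breed at age 2 (3.4993).

3.50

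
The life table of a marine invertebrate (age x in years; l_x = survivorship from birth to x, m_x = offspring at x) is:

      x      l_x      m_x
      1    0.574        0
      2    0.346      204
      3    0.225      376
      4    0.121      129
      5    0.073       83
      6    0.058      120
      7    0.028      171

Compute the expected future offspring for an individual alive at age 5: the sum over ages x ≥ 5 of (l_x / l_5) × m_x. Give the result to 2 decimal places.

243.93

l_5 = 0.073. Conditional survival from age 5 to x is l_x / l_5.
  x=5: (0.073/0.073) × 83 = 83.0000
  x=6: (0.058/0.073) × 120 = 95.3425
  x=7: (0.028/0.073) × 171 = 65.5890
Sum = 83.0000 + 95.3425 + 65.5890 = 243.9315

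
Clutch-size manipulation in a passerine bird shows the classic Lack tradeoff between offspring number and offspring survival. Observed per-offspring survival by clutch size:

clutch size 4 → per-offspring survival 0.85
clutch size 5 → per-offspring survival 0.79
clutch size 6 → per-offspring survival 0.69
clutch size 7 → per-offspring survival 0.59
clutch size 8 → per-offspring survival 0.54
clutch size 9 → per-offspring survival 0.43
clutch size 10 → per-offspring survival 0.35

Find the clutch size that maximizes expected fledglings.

Expected fledglings = c × s(c):
  c=4: 4 × 0.85 = 3.400
  c=5: 5 × 0.79 = 3.950
  c=6: 6 × 0.69 = 4.140
  c=7: 7 × 0.59 = 4.130
  c=8: 8 × 0.54 = 4.320
  c=9: 9 × 0.43 = 3.870
  c=10: 10 × 0.35 = 3.500
Maximum at c = 8 (4.320 fledglings).

8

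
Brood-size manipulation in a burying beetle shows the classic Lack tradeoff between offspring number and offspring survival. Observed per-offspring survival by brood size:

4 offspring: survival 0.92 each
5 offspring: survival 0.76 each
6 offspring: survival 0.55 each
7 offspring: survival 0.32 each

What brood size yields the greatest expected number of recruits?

Expected recruits = c × s(c):
  c=4: 4 × 0.92 = 3.680
  c=5: 5 × 0.76 = 3.800
  c=6: 6 × 0.55 = 3.300
  c=7: 7 × 0.32 = 2.240
Maximum at c = 5 (3.800 recruits).

5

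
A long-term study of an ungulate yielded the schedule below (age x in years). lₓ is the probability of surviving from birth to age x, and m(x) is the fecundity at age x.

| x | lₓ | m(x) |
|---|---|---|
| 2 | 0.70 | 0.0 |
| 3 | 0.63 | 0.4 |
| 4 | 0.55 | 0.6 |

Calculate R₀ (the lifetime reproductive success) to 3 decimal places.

0.582

R₀ = Σ lₓ m(x):
  age 2: 0.70 × 0.0 = 0.0000
  age 3: 0.63 × 0.4 = 0.2520
  age 4: 0.55 × 0.6 = 0.3300
R₀ = 0.0000 + 0.2520 + 0.3300 = 0.5820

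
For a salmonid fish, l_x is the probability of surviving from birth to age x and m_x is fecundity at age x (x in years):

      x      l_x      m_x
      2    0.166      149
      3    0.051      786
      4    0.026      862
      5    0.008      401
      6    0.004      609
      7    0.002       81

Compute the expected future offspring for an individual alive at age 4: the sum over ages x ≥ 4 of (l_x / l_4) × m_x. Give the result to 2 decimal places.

l_4 = 0.026. Conditional survival from age 4 to x is l_x / l_4.
  x=4: (0.026/0.026) × 862 = 862.0000
  x=5: (0.008/0.026) × 401 = 123.3846
  x=6: (0.004/0.026) × 609 = 93.6923
  x=7: (0.002/0.026) × 81 = 6.2308
Sum = 862.0000 + 123.3846 + 93.6923 + 6.2308 = 1085.3077

1085.31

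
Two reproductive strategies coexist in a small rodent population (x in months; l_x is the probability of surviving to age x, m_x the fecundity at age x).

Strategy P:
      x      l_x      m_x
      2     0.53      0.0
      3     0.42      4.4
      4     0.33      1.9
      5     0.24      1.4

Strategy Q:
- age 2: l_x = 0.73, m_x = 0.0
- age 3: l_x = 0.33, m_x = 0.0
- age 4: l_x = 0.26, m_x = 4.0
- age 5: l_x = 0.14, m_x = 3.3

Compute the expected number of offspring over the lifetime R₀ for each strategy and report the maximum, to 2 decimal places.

Strategy P: R₀ = 0.53×0.0 + 0.42×4.4 + 0.33×1.9 + 0.24×1.4 = 2.8110
Strategy Q: R₀ = 0.73×0.0 + 0.33×0.0 + 0.26×4.0 + 0.14×3.3 = 1.5020
Highest R₀: strategy P with 2.8110.

2.81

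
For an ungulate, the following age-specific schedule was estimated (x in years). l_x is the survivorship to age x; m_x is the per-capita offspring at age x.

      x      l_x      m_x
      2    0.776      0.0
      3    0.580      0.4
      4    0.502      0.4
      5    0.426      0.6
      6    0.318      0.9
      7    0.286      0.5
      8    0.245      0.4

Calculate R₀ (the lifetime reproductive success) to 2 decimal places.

R₀ = Σ l_x m_x:
  age 2: 0.776 × 0.0 = 0.0000
  age 3: 0.580 × 0.4 = 0.2320
  age 4: 0.502 × 0.4 = 0.2008
  age 5: 0.426 × 0.6 = 0.2556
  age 6: 0.318 × 0.9 = 0.2862
  age 7: 0.286 × 0.5 = 0.1430
  age 8: 0.245 × 0.4 = 0.0980
R₀ = 0.0000 + 0.2320 + 0.2008 + 0.2556 + 0.2862 + 0.1430 + 0.0980 = 1.2156

1.22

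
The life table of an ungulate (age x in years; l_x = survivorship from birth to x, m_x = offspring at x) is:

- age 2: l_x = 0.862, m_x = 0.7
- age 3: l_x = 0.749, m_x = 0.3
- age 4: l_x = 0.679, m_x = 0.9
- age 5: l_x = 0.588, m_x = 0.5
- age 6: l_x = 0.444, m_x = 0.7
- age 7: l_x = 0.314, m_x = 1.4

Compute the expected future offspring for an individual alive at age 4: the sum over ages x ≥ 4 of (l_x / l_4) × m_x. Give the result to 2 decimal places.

2.44

l_4 = 0.679. Conditional survival from age 4 to x is l_x / l_4.
  x=4: (0.679/0.679) × 0.9 = 0.9000
  x=5: (0.588/0.679) × 0.5 = 0.4330
  x=6: (0.444/0.679) × 0.7 = 0.4577
  x=7: (0.314/0.679) × 1.4 = 0.6474
Sum = 0.9000 + 0.4330 + 0.4577 + 0.6474 = 2.4381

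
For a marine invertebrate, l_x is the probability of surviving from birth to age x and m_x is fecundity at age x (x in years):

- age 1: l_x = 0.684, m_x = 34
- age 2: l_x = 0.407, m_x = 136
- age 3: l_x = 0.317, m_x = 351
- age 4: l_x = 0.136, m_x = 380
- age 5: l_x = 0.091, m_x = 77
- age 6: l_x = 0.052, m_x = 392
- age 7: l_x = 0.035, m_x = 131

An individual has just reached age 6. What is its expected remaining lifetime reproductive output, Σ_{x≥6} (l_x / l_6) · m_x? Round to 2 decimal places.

l_6 = 0.052. Conditional survival from age 6 to x is l_x / l_6.
  x=6: (0.052/0.052) × 392 = 392.0000
  x=7: (0.035/0.052) × 131 = 88.1731
Sum = 392.0000 + 88.1731 = 480.1731

480.17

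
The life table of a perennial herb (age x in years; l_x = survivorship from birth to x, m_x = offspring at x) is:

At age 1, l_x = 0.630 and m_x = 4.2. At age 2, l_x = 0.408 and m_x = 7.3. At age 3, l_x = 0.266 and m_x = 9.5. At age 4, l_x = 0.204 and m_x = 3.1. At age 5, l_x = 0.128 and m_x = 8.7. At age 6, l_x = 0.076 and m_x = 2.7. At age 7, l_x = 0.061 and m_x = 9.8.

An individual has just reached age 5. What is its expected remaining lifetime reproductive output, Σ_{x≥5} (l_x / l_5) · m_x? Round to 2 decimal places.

14.97

l_5 = 0.128. Conditional survival from age 5 to x is l_x / l_5.
  x=5: (0.128/0.128) × 8.7 = 8.7000
  x=6: (0.076/0.128) × 2.7 = 1.6031
  x=7: (0.061/0.128) × 9.8 = 4.6703
Sum = 8.7000 + 1.6031 + 4.6703 = 14.9734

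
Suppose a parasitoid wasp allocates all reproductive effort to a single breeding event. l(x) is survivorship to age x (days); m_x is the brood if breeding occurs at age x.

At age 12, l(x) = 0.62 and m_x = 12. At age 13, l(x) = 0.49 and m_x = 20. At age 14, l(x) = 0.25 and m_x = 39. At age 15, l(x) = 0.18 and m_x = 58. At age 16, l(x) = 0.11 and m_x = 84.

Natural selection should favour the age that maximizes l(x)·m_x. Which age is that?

Expected offspring if breeding at age x = l(x) × m_x:
  age 12: 0.62 × 12 = 7.440
  age 13: 0.49 × 20 = 9.800
  age 14: 0.25 × 39 = 9.750
  age 15: 0.18 × 58 = 10.440
  age 16: 0.11 × 84 = 9.240
Maximum at age 15 (10.440).

15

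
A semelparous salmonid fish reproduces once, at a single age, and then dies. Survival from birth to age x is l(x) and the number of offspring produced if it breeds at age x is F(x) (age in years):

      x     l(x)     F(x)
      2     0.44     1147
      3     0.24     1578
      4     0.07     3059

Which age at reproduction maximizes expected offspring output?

Expected offspring if breeding at age x = l(x) × F(x):
  age 2: 0.44 × 1147 = 504.680
  age 3: 0.24 × 1578 = 378.720
  age 4: 0.07 × 3059 = 214.130
Maximum at age 2 (504.680).

2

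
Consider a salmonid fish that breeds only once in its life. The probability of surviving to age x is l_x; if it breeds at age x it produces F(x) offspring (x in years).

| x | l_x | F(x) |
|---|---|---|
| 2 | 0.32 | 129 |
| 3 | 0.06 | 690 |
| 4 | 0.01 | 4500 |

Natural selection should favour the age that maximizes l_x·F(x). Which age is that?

Expected offspring if breeding at age x = l_x × F(x):
  age 2: 0.32 × 129 = 41.280
  age 3: 0.06 × 690 = 41.400
  age 4: 0.01 × 4500 = 45.000
Maximum at age 4 (45.000).

4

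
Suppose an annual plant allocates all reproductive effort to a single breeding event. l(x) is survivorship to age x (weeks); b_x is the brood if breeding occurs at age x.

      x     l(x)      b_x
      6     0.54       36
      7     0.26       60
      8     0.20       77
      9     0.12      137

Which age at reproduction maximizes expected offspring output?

6

Expected offspring if breeding at age x = l(x) × b_x:
  age 6: 0.54 × 36 = 19.440
  age 7: 0.26 × 60 = 15.600
  age 8: 0.20 × 77 = 15.400
  age 9: 0.12 × 137 = 16.440
Maximum at age 6 (19.440).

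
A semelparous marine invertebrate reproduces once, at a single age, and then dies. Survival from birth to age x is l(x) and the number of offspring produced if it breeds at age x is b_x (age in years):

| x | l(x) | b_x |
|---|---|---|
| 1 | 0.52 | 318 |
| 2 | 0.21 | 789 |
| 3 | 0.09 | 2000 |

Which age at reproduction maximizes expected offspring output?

Expected offspring if breeding at age x = l(x) × b_x:
  age 1: 0.52 × 318 = 165.360
  age 2: 0.21 × 789 = 165.690
  age 3: 0.09 × 2000 = 180.000
Maximum at age 3 (180.000).

3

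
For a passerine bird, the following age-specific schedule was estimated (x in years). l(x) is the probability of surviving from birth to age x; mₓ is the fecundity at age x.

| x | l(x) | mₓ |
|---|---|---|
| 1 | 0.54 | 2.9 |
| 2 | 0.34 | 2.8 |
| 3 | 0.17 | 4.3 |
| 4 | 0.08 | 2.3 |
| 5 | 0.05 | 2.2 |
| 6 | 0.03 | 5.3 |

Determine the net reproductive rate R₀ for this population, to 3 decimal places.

3.702

R₀ = Σ l(x) mₓ:
  age 1: 0.54 × 2.9 = 1.5660
  age 2: 0.34 × 2.8 = 0.9520
  age 3: 0.17 × 4.3 = 0.7310
  age 4: 0.08 × 2.3 = 0.1840
  age 5: 0.05 × 2.2 = 0.1100
  age 6: 0.03 × 5.3 = 0.1590
R₀ = 1.5660 + 0.9520 + 0.7310 + 0.1840 + 0.1100 + 0.1590 = 3.7020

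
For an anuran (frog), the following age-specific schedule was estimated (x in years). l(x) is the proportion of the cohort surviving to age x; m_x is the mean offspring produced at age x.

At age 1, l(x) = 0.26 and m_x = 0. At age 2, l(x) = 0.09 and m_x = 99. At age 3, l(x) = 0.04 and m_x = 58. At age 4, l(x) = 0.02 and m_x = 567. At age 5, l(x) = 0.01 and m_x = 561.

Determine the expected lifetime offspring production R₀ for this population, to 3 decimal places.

R₀ = Σ l(x) m_x:
  age 1: 0.26 × 0 = 0.0000
  age 2: 0.09 × 99 = 8.9100
  age 3: 0.04 × 58 = 2.3200
  age 4: 0.02 × 567 = 11.3400
  age 5: 0.01 × 561 = 5.6100
R₀ = 0.0000 + 8.9100 + 2.3200 + 11.3400 + 5.6100 = 28.1800

28.180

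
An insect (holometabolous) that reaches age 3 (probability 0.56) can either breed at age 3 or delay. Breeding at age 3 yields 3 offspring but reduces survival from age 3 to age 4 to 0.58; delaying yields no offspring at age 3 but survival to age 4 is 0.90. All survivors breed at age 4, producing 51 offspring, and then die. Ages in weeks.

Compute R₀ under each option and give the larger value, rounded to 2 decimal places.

25.70

breed at age 3: R₀ = 0.56 × (3 + 0.58 × 51) = 0.56 × 32.5800 = 18.2448
delay to age 4: R₀ = 0.56 × (0.90 × 51) = 0.56 × 45.9000 = 25.7040
Higher: delay to age 4 (25.7040).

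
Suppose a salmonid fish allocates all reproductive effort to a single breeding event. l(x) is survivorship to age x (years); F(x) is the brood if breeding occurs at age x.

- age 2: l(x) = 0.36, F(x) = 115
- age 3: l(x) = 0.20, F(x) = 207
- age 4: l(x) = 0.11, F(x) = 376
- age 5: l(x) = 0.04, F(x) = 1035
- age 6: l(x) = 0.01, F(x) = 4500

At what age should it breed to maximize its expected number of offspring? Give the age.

Expected offspring if breeding at age x = l(x) × F(x):
  age 2: 0.36 × 115 = 41.400
  age 3: 0.20 × 207 = 41.400
  age 4: 0.11 × 376 = 41.360
  age 5: 0.04 × 1035 = 41.400
  age 6: 0.01 × 4500 = 45.000
Maximum at age 6 (45.000).

6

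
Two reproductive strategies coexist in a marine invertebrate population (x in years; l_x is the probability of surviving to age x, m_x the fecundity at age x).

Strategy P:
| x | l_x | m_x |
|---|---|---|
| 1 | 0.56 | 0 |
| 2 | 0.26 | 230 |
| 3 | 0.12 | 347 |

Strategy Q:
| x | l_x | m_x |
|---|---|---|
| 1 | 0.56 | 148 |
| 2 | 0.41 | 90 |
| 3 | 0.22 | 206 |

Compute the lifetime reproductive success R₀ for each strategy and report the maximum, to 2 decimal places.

165.10

Strategy P: R₀ = 0.56×0 + 0.26×230 + 0.12×347 = 101.4400
Strategy Q: R₀ = 0.56×148 + 0.41×90 + 0.22×206 = 165.1000
Highest R₀: strategy Q with 165.1000.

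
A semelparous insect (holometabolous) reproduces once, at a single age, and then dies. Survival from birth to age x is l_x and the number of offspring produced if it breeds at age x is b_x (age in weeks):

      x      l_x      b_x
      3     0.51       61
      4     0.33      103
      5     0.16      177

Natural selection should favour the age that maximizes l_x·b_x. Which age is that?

4

Expected offspring if breeding at age x = l_x × b_x:
  age 3: 0.51 × 61 = 31.110
  age 4: 0.33 × 103 = 33.990
  age 5: 0.16 × 177 = 28.320
Maximum at age 4 (33.990).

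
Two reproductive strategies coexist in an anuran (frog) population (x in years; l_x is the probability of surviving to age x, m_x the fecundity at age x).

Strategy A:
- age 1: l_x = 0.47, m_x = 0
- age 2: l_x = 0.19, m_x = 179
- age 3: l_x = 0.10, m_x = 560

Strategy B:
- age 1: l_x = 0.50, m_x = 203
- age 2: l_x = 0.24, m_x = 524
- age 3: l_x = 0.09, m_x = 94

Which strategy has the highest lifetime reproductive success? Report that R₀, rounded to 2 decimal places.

Strategy A: R₀ = 0.47×0 + 0.19×179 + 0.10×560 = 90.0100
Strategy B: R₀ = 0.50×203 + 0.24×524 + 0.09×94 = 235.7200
Highest R₀: strategy B with 235.7200.

235.72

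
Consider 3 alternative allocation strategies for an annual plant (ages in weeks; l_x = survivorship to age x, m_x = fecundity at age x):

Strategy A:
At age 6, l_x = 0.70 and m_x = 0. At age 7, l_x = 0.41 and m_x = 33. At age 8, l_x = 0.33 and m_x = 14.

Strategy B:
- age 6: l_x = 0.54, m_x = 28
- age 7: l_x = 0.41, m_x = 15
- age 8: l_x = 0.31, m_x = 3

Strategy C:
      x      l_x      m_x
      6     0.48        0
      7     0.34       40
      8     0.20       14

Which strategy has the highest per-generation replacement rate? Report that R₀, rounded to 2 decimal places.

Strategy A: R₀ = 0.70×0 + 0.41×33 + 0.33×14 = 18.1500
Strategy B: R₀ = 0.54×28 + 0.41×15 + 0.31×3 = 22.2000
Strategy C: R₀ = 0.48×0 + 0.34×40 + 0.20×14 = 16.4000
Highest R₀: strategy B with 22.2000.

22.20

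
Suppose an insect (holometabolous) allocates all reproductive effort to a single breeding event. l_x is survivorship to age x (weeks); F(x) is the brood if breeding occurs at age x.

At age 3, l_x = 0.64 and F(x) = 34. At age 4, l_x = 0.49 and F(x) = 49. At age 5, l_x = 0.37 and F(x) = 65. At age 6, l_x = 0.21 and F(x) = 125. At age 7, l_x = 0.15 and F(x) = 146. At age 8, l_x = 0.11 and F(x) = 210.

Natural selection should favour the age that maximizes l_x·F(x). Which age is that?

Expected offspring if breeding at age x = l_x × F(x):
  age 3: 0.64 × 34 = 21.760
  age 4: 0.49 × 49 = 24.010
  age 5: 0.37 × 65 = 24.050
  age 6: 0.21 × 125 = 26.250
  age 7: 0.15 × 146 = 21.900
  age 8: 0.11 × 210 = 23.100
Maximum at age 6 (26.250).

6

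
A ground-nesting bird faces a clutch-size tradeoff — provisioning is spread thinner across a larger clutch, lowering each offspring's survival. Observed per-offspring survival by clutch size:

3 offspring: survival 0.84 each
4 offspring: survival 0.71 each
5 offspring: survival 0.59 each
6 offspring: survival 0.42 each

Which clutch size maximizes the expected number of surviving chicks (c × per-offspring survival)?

5

Expected surviving chicks = c × s(c):
  c=3: 3 × 0.84 = 2.520
  c=4: 4 × 0.71 = 2.840
  c=5: 5 × 0.59 = 2.950
  c=6: 6 × 0.42 = 2.520
Maximum at c = 5 (2.950 surviving chicks).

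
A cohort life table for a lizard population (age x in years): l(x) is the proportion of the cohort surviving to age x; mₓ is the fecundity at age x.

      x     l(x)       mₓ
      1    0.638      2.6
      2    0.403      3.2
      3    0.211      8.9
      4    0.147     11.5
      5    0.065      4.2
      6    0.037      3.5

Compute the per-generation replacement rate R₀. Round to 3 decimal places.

6.919

R₀ = Σ l(x) mₓ:
  age 1: 0.638 × 2.6 = 1.6588
  age 2: 0.403 × 3.2 = 1.2896
  age 3: 0.211 × 8.9 = 1.8779
  age 4: 0.147 × 11.5 = 1.6905
  age 5: 0.065 × 4.2 = 0.2730
  age 6: 0.037 × 3.5 = 0.1295
R₀ = 1.6588 + 1.2896 + 1.8779 + 1.6905 + 0.2730 + 0.1295 = 6.9193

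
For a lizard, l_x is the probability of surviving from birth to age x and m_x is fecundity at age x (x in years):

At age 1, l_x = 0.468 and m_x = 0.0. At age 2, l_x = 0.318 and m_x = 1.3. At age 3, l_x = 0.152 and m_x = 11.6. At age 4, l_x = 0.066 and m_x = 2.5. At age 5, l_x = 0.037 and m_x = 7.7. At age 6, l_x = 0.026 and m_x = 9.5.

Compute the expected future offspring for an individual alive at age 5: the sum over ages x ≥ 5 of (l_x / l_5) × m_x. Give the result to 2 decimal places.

l_5 = 0.037. Conditional survival from age 5 to x is l_x / l_5.
  x=5: (0.037/0.037) × 7.7 = 7.7000
  x=6: (0.026/0.037) × 9.5 = 6.6757
Sum = 7.7000 + 6.6757 = 14.3757

14.38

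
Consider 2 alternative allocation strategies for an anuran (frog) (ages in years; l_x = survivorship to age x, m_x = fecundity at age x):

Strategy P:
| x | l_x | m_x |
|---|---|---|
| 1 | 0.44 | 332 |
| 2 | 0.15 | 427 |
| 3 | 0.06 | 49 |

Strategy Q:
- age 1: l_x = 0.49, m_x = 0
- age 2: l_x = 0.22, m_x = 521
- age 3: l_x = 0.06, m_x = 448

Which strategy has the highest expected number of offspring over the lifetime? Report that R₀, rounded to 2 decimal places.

213.07

Strategy P: R₀ = 0.44×332 + 0.15×427 + 0.06×49 = 213.0700
Strategy Q: R₀ = 0.49×0 + 0.22×521 + 0.06×448 = 141.5000
Highest R₀: strategy P with 213.0700.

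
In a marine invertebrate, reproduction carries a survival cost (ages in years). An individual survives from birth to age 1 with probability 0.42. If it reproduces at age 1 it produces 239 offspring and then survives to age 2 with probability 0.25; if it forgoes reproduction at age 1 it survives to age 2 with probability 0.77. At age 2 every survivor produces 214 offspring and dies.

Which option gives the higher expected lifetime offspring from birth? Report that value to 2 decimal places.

breed at age 1: R₀ = 0.42 × (239 + 0.25 × 214) = 0.42 × 292.5000 = 122.8500
delay to age 2: R₀ = 0.42 × (0.77 × 214) = 0.42 × 164.7800 = 69.2076
Higher: breed at age 1 (122.8500).

122.85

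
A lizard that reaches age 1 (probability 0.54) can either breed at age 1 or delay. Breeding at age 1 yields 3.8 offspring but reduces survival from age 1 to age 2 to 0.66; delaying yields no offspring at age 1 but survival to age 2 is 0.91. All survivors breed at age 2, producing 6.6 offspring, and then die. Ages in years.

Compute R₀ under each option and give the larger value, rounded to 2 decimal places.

breed at age 1: R₀ = 0.54 × (3.8 + 0.66 × 6.6) = 0.54 × 8.1560 = 4.4042
delay to age 2: R₀ = 0.54 × (0.91 × 6.6) = 0.54 × 6.0060 = 3.2432
Higher: breed at age 1 (4.4042).

4.40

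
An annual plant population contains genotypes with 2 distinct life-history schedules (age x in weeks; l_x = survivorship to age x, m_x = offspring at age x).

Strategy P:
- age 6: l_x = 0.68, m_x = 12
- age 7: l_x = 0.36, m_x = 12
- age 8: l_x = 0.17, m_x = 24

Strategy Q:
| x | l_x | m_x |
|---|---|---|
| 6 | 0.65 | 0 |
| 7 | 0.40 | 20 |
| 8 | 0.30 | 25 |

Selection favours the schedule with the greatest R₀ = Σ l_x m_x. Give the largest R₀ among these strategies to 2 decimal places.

Strategy P: R₀ = 0.68×12 + 0.36×12 + 0.17×24 = 16.5600
Strategy Q: R₀ = 0.65×0 + 0.40×20 + 0.30×25 = 15.5000
Highest R₀: strategy P with 16.5600.

16.56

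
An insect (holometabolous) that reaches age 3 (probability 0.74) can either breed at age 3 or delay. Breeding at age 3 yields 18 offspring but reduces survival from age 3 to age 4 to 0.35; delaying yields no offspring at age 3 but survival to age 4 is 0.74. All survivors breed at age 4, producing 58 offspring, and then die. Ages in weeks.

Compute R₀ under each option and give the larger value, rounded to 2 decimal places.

breed at age 3: R₀ = 0.74 × (18 + 0.35 × 58) = 0.74 × 38.3000 = 28.3420
delay to age 4: R₀ = 0.74 × (0.74 × 58) = 0.74 × 42.9200 = 31.7608
Higher: delay to age 4 (31.7608).

31.76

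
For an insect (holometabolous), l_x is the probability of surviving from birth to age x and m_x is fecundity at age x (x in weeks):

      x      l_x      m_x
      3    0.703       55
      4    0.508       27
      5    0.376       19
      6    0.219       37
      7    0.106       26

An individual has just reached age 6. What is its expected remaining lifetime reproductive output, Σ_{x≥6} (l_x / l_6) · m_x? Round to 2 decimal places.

49.58

l_6 = 0.219. Conditional survival from age 6 to x is l_x / l_6.
  x=6: (0.219/0.219) × 37 = 37.0000
  x=7: (0.106/0.219) × 26 = 12.5845
Sum = 37.0000 + 12.5845 = 49.5845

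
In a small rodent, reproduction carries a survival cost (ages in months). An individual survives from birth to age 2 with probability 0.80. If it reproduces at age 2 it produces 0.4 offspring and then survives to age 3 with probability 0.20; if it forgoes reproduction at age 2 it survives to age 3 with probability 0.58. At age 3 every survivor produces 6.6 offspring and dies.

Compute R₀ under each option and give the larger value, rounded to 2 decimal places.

3.06

breed at age 2: R₀ = 0.80 × (0.4 + 0.20 × 6.6) = 0.80 × 1.7200 = 1.3760
delay to age 3: R₀ = 0.80 × (0.58 × 6.6) = 0.80 × 3.8280 = 3.0624
Higher: delay to age 3 (3.0624).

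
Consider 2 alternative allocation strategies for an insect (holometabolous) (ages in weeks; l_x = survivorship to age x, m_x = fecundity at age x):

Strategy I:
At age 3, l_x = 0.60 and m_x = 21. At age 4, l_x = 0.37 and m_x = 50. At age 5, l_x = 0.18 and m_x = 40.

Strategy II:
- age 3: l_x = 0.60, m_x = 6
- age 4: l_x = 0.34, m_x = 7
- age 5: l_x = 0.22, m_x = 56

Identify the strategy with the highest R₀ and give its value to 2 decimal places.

38.30

Strategy I: R₀ = 0.60×21 + 0.37×50 + 0.18×40 = 38.3000
Strategy II: R₀ = 0.60×6 + 0.34×7 + 0.22×56 = 18.3000
Highest R₀: strategy I with 38.3000.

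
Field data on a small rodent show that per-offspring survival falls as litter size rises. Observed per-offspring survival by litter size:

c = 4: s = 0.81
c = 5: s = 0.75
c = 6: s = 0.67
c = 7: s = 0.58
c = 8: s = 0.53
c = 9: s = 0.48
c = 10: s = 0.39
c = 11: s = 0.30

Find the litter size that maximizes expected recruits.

Expected recruits = c × s(c):
  c=4: 4 × 0.81 = 3.240
  c=5: 5 × 0.75 = 3.750
  c=6: 6 × 0.67 = 4.020
  c=7: 7 × 0.58 = 4.060
  c=8: 8 × 0.53 = 4.240
  c=9: 9 × 0.48 = 4.320
  c=10: 10 × 0.39 = 3.900
  c=11: 11 × 0.30 = 3.300
Maximum at c = 9 (4.320 recruits).

9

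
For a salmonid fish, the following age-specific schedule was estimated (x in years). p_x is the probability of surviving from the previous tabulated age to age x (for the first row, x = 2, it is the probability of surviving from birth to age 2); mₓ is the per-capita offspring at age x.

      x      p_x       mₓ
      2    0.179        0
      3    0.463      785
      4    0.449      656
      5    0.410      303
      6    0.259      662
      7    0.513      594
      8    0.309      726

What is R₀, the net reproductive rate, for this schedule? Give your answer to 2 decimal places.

Survivorship from birth: l_x = p_2·p_3·…·p_x.
  l_2 = 0.17900
  l_3 = 0.08288
  l_4 = 0.03721
  l_5 = 0.01526
  l_6 = 0.00395
  l_7 = 0.00203
  l_8 = 0.00063
R₀ = Σ l_x mₓ:
  age 2: 0.17900 × 0 = 0.0000
  age 3: 0.08288 × 785 = 65.0608
  age 4: 0.03721 × 656 = 24.4098
  age 5: 0.01526 × 303 = 4.6238
  age 6: 0.00395 × 662 = 2.6149
  age 7: 0.00203 × 594 = 1.2058
  age 8: 0.00063 × 726 = 0.4574
R₀ = 0.0000 + 65.0608 + 24.4098 + 4.6238 + 2.6149 + 1.2058 + 0.4574 = 98.3724

98.37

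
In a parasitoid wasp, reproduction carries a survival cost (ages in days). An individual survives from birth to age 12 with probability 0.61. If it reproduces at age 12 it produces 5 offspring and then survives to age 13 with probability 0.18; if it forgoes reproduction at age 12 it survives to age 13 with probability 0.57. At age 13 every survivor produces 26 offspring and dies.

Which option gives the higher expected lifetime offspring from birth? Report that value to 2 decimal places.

breed at age 12: R₀ = 0.61 × (5 + 0.18 × 26) = 0.61 × 9.6800 = 5.9048
delay to age 13: R₀ = 0.61 × (0.57 × 26) = 0.61 × 14.8200 = 9.0402
Higher: delay to age 13 (9.0402).

9.04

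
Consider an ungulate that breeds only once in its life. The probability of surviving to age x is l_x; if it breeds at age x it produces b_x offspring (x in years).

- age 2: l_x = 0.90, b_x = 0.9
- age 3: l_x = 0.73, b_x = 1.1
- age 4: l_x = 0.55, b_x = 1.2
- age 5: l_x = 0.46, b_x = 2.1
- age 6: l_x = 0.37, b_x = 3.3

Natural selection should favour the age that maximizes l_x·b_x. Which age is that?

6

Expected offspring if breeding at age x = l_x × b_x:
  age 2: 0.90 × 0.9 = 0.810
  age 3: 0.73 × 1.1 = 0.803
  age 4: 0.55 × 1.2 = 0.660
  age 5: 0.46 × 2.1 = 0.966
  age 6: 0.37 × 3.3 = 1.221
Maximum at age 6 (1.221).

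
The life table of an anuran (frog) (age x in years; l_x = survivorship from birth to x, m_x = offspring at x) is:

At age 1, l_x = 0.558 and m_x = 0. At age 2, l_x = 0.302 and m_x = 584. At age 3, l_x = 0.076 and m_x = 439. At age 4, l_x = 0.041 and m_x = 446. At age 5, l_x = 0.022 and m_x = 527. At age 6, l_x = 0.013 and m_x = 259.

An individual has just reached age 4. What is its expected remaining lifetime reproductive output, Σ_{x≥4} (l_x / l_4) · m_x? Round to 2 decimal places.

l_4 = 0.041. Conditional survival from age 4 to x is l_x / l_4.
  x=4: (0.041/0.041) × 446 = 446.0000
  x=5: (0.022/0.041) × 527 = 282.7805
  x=6: (0.013/0.041) × 259 = 82.1220
Sum = 446.0000 + 282.7805 + 82.1220 = 810.9024

810.90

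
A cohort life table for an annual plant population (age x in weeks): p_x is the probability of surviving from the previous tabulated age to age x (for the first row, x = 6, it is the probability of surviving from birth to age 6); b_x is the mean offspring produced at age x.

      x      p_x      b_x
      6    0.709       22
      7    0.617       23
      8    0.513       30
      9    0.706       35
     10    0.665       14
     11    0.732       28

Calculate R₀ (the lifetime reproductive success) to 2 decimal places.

Survivorship from birth: l_x = p_6·p_7·…·p_x.
  l_6 = 0.70900
  l_7 = 0.43745
  l_8 = 0.22441
  l_9 = 0.15844
  l_10 = 0.10536
  l_11 = 0.07712
R₀ = Σ l_x b_x:
  age 6: 0.70900 × 22 = 15.5980
  age 7: 0.43745 × 23 = 10.0614
  age 8: 0.22441 × 30 = 6.7323
  age 9: 0.15844 × 35 = 5.5454
  age 10: 0.10536 × 14 = 1.4750
  age 11: 0.07712 × 28 = 2.1594
R₀ = 15.5980 + 10.0614 + 6.7323 + 5.5454 + 1.4750 + 2.1594 = 41.5714

41.57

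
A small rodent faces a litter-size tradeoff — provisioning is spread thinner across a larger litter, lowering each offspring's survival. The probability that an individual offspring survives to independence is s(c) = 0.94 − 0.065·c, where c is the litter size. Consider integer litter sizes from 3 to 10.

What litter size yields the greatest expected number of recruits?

7

Expected recruits = c × s(c):
  c=3: 3 × 0.745 = 2.235
  c=4: 4 × 0.680 = 2.720
  c=5: 5 × 0.615 = 3.075
  c=6: 6 × 0.550 = 3.300
  c=7: 7 × 0.485 = 3.395
  c=8: 8 × 0.420 = 3.360
  c=9: 9 × 0.355 = 3.195
  c=10: 10 × 0.290 = 2.900
Maximum at c = 7 (3.395 recruits).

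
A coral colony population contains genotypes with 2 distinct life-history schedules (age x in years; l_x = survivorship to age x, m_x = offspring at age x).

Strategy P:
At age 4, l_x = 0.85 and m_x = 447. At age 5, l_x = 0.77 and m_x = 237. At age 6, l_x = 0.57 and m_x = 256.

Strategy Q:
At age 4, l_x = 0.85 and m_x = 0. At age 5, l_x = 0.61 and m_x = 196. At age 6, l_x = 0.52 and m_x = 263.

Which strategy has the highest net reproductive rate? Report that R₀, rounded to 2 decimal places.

708.36

Strategy P: R₀ = 0.85×447 + 0.77×237 + 0.57×256 = 708.3600
Strategy Q: R₀ = 0.85×0 + 0.61×196 + 0.52×263 = 256.3200
Highest R₀: strategy P with 708.3600.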